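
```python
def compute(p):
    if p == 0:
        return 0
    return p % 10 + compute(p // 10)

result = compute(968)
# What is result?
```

Sum of digits of 968: 8 + 6 + 9 = 23

Answer: 23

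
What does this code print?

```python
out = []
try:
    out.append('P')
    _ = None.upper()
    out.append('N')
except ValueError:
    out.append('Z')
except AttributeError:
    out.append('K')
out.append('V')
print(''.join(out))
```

Execution trace: 'P' (try body) → 'K' (except AttributeError) → 'V' (after the try/except). Output: PKV

Answer: PKV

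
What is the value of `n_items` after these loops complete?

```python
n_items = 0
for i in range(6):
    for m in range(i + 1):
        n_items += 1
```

Triangle: 1 + 2 + ... + 6
`n_items` takes the values: 0 → 1 → 2 → 3 → 4 → 5 → 6 → 7 → 8 → 9 → 10 → 11 → 12 → 13 → 14 → 15 → 16 → 17 → 18 → 19 → 20 → 21

Answer: 21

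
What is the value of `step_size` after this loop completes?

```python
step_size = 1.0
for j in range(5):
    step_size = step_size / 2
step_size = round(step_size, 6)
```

Halving LR 5 times: 1 / 2^5
`step_size` takes the values: 1.0 → 0.5 → 0.25 → 0.125 → 0.0625 → 0.03125

Answer: 0.03125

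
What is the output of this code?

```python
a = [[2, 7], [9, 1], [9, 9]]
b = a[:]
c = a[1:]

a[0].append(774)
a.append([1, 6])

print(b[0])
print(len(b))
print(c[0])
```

Key concept: slice with nested mutation.
Step by step:
`a = [[2, 7], [9, 1], [9, 9]]` → a = [[2, 7], [9, 1], [9, 9]]
`b = a[:]` → b = [[2, 7], [9, 1], [9, 9]]
`c = a[1:]` → c = [[9, 1], [9, 9]]
`a[0].append(774)` → a = [[2, 7, 774], [9, 1], [9, 9]]; b = [[2, 7, 774], [9, 1], [9, 9]]
`a.append([1, 6])` → a = [[2, 7, 774], [9, 1], [9, 9], [1, 6]]
`print(b[0])` → prints [2, 7, 774]
`print(len(b))` → prints 3
`print(c[0])` → prints [9, 1]

Answer:
[2, 7, 774]
3
[9, 1]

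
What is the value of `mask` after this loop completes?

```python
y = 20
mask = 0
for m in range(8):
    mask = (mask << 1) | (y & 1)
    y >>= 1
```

Reverse lowest 8 bits of 20
`mask` takes the values: 0 → 1 → 2 → 5 → 10 → 20 → 40

Answer: 40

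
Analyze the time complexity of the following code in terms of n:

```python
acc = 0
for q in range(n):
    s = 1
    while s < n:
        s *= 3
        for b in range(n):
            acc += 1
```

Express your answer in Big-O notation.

Each loop level contributes: n × log n × n. Multiplying the contributions gives O(n^2 log n).

Answer: O(n^2 log n)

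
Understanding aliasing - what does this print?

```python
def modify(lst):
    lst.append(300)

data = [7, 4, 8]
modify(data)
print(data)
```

Key concept: function modifies passed list.
Step by step:
`data = [7, 4, 8]` → data = [7, 4, 8]
`modify(data)` → data = [7, 4, 8, 300]
`print(data)` → prints [7, 4, 8, 300]

Answer: [7, 4, 8, 300]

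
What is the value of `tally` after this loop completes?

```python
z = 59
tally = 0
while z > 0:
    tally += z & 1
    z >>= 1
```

Count set bits in 59 (binary: 0b111011)
`tally` takes the values: 0 → 1 → 2 → 3 → 4 → 5

Answer: 5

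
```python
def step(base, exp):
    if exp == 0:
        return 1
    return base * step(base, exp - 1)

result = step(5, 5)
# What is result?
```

step(5, 5) = 5 * 5 * 5 * 5 * 5 = 3125

Answer: 3125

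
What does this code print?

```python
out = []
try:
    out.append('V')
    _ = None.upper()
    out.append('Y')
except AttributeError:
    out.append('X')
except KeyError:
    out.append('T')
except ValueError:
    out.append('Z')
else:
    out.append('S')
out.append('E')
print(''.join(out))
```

Execution trace: 'V' (try body) → 'X' (except AttributeError) → 'E' (after the try/except). Output: VXE

Answer: VXE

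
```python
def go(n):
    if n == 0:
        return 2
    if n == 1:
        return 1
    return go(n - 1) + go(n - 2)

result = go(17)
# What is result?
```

Build up from base cases: go(0)=2, go(1)=1, go(2)=3, go(3)=4, go(4)=7, go(5)=11, go(6)=18, ..., go(17)=3571

Answer: 3571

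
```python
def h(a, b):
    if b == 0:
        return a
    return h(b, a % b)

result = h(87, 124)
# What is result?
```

h(87, 124) -> h(124, 87) -> h(87, 37) -> h(37, 13) -> h(13, 11) -> h(11, 2) -> h(2, 1) -> h(1, 0) -> 1

Answer: 1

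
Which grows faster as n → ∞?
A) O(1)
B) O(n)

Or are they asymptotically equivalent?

O(1) vs O(n): Higher order terms dominate.

Answer: B) O(n) grows faster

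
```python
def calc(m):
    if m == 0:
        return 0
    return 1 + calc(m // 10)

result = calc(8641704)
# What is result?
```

Count of digits of 8641704: 7

Answer: 7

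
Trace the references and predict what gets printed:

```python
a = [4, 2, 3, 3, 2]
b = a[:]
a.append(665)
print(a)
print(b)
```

Key concept: slice [:] creates copy.
Step by step:
`a = [4, 2, 3, 3, 2]` → a = [4, 2, 3, 3, 2]
`b = a[:]` → b = [4, 2, 3, 3, 2]
`a.append(665)` → a = [4, 2, 3, 3, 2, 665]
`print(a)` → prints [4, 2, 3, 3, 2, 665]
`print(b)` → prints [4, 2, 3, 3, 2]

Answer:
[4, 2, 3, 3, 2, 665]
[4, 2, 3, 3, 2]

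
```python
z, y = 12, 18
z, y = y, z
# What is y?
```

Trace:
`z, y = 12, 18` → z = 12; y = 18
`z, y = y, z` → z = 18; y = 12
So y = 12

Answer: 12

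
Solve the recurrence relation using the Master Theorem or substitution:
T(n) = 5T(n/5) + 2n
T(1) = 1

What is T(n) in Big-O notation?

By Master Theorem: a=5, b=5, f(n)=2n. Since log_5(5) = 1 and f(n) = Θ(n^1), Case 2 applies. T(n) = O(n log n).

Answer: O(n log n)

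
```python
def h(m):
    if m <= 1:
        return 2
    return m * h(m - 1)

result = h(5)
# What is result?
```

h(5) = 5 * 4 * 3 * 2 * 2 = 240

Answer: 240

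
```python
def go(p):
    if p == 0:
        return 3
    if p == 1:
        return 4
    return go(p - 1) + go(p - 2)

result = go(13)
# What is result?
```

Build up from base cases: go(0)=3, go(1)=4, go(2)=7, go(3)=11, go(4)=18, go(5)=29, go(6)=47, ..., go(13)=1364

Answer: 1364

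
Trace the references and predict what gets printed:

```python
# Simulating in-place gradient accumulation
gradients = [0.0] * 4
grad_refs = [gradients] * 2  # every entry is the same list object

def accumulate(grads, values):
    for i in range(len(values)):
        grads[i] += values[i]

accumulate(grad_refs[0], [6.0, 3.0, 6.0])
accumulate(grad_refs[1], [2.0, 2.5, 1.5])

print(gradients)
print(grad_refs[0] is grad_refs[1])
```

Key concept: gradient accumulation aliasing.
Step by step:
`gradients = [0.0] * 4` → gradients = [0.0, 0.0, 0.0, 0.0]
`grad_refs = [gradients] * 2` → grad_refs = [[0.0, 0.0, 0.0, 0.0], [0.0, 0.0, 0.0, 0.0]]
`accumulate(grad_refs[0], [6.0, 3.0, 6.0])` → gradients = [6.0, 3.0, 6.0, 0.0]; grad_refs = [[6.0, 3.0, 6.0, 0.0], [6.0, 3.0, 6.0, 0.0]]
`accumulate(grad_refs[1], [2.0, 2.5, 1.5])` → gradients = [8.0, 5.5, 7.5, 0.0]; grad_refs = [[8.0, 5.5, 7.5, 0.0], [8.0, 5.5, 7.5, 0.0]]
`print(gradients)` → prints [8.0, 5.5, 7.5, 0.0]
`print(grad_refs[0] is grad_refs[1])` → prints True

Answer:
[8.0, 5.5, 7.5, 0.0]
True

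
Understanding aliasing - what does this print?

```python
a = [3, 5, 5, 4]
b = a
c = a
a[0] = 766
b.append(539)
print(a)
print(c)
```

Key concept: multiple aliases.
Step by step:
`a = [3, 5, 5, 4]` → a = [3, 5, 5, 4]
`b = a` → b = [3, 5, 5, 4] (same object as a)
`c = a` → c = [3, 5, 5, 4] (same object as a, b)
`a[0] = 766` → a = [766, 5, 5, 4] (same object as b, c); b = [766, 5, 5, 4] (same object as a, c); c = [766, 5, 5, 4] (same object as a, b)
`b.append(539)` → a = [766, 5, 5, 4, 539] (same object as b, c); b = [766, 5, 5, 4, 539] (same object as a, c); c = [766, 5, 5, 4, 539] (same object as a, b)
`print(a)` → prints [766, 5, 5, 4, 539]
`print(c)` → prints [766, 5, 5, 4, 539]

Answer:
[766, 5, 5, 4, 539]
[766, 5, 5, 4, 539]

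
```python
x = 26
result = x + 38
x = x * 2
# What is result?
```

Trace:
`x = 26` → x = 26
`result = x + 38` → result = 64
`x = x * 2` → x = 52
So result = 64

Answer: 64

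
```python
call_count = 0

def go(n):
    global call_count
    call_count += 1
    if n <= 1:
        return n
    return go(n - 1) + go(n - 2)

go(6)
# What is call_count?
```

Calls(n) = 1 + Calls(n-1) + Calls(n-2); Calls(0)=Calls(1)=1. For n=6 this gives 25.

Answer: 25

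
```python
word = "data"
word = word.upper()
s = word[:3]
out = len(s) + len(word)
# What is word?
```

Trace:
`word = "data"` → word = 'data'
`word = word.upper()` → word = 'DATA'
`s = word[:3]` → s = 'DAT'
`out = len(s) + len(word)` → out = 7
So word = 'DATA'

Answer: 'DATA'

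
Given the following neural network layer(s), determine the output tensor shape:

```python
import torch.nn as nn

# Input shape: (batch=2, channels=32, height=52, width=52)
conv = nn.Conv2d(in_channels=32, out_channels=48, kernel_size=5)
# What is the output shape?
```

Input: (2, 32, 52, 52) -> Output: (2, 48, 48, 48)

Answer: (2, 48, 48, 48)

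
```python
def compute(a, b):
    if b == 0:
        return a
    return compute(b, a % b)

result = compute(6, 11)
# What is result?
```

compute(6, 11) -> compute(11, 6) -> compute(6, 5) -> compute(5, 1) -> compute(1, 0) -> 1

Answer: 1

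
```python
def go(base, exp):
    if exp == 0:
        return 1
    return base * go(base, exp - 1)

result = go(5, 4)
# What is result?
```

go(5, 4) = 5 * 5 * 5 * 5 = 625

Answer: 625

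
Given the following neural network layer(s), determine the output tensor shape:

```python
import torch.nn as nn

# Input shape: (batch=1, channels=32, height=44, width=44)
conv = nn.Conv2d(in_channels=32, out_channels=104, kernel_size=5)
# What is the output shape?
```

Input: (1, 32, 44, 44) -> Output: (1, 104, 40, 40)

Answer: (1, 104, 40, 40)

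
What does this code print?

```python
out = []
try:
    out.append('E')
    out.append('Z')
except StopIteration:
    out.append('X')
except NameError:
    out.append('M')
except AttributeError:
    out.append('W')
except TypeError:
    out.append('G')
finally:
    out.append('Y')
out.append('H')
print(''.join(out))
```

Execution trace: 'E' (try body) → 'Z' (try body, no exception) → 'Y' (finally) → 'H' (after the try/except). Output: EZYH

Answer: EZYH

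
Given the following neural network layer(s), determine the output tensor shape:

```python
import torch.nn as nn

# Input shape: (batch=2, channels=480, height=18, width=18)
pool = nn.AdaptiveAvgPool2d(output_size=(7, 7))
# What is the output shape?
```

Input: (2, 480, 18, 18) -> Output: (2, 480, 7, 7)

Answer: (2, 480, 7, 7)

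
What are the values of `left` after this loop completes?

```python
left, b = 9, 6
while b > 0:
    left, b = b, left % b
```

GCD of 9 and 6
`left` takes the values: 9 → 6 → 3

Answer: 3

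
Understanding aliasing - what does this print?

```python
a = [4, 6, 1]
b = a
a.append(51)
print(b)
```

Key concept: basic list aliasing.
Step by step:
`a = [4, 6, 1]` → a = [4, 6, 1]
`b = a` → b = [4, 6, 1] (same object as a)
`a.append(51)` → a = [4, 6, 1, 51] (same object as b); b = [4, 6, 1, 51] (same object as a)
`print(b)` → prints [4, 6, 1, 51]

Answer: [4, 6, 1, 51]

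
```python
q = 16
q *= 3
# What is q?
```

Trace:
`q = 16` → q = 16
`q *= 3` → q = 48
So q = 48

Answer: 48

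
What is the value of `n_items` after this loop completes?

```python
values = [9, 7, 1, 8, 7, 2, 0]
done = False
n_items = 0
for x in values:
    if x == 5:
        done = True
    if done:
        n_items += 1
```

Count elements after first 5 in [9, 7, 1, 8, 7, 2, 0]
`n_items` takes the values: 0

Answer: 0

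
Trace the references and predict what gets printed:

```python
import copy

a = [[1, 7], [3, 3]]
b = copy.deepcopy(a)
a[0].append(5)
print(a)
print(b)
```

Key concept: deep copy is fully independent.
Step by step:
`a = [[1, 7], [3, 3]]` → a = [[1, 7], [3, 3]]
`b = copy.deepcopy(a)` → b = [[1, 7], [3, 3]]
`a[0].append(5)` → a = [[1, 7, 5], [3, 3]]
`print(a)` → prints [[1, 7, 5], [3, 3]]
`print(b)` → prints [[1, 7], [3, 3]]

Answer:
[[1, 7, 5], [3, 3]]
[[1, 7], [3, 3]]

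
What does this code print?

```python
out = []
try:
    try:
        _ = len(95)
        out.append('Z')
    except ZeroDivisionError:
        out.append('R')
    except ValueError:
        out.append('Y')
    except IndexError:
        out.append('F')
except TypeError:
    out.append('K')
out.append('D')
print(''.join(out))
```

Execution trace: 'K' (outer except TypeError) → 'D' (after the try/except). Output: KD

Answer: KD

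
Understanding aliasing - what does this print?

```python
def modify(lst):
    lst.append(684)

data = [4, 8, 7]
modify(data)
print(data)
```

Key concept: function modifies passed list.
Step by step:
`data = [4, 8, 7]` → data = [4, 8, 7]
`modify(data)` → data = [4, 8, 7, 684]
`print(data)` → prints [4, 8, 7, 684]

Answer: [4, 8, 7, 684]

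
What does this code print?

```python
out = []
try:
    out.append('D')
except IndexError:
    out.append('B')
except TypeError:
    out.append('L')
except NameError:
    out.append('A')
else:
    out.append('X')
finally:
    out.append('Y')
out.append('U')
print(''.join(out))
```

Execution trace: 'D' (try body, no exception) → 'X' (else) → 'Y' (finally) → 'U' (after the try/except). Output: DXYU

Answer: DXYU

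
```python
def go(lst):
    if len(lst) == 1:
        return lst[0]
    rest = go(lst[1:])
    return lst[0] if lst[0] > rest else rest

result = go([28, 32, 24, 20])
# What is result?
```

Recursive max over [28, 32, 24, 20] = 32

Answer: 32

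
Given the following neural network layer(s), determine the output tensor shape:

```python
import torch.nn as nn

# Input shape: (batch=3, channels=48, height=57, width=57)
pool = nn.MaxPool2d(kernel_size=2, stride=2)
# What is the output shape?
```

Input: (3, 48, 57, 57) -> Output: (3, 48, 28, 28)

Answer: (3, 48, 28, 28)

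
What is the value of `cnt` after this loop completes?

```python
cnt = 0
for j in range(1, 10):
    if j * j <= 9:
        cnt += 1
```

Count numbers where j² ≤ 9
`cnt` takes the values: 0 → 1 → 2 → 3

Answer: 3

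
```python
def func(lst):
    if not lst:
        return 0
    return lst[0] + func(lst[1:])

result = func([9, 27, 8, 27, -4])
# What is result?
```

9 + 27 + 8 + 27 + (-4) + 0 = 67

Answer: 67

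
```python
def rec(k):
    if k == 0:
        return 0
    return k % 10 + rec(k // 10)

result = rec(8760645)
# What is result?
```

Sum of digits of 8760645: 5 + 4 + 6 + 0 + 6 + 7 + 8 = 36

Answer: 36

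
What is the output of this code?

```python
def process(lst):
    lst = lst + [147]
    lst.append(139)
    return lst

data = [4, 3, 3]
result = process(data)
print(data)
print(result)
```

Key concept: rebinding parameter vs mutation.
Step by step:
`data = [4, 3, 3]` → data = [4, 3, 3]
`result = process(data)` → result = [4, 3, 3, 147, 139]
`print(data)` → prints [4, 3, 3]
`print(result)` → prints [4, 3, 3, 147, 139]

Answer:
[4, 3, 3]
[4, 3, 3, 147, 139]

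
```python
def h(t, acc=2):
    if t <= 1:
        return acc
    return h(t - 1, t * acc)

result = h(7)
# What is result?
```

Accumulator trace (n, acc): (7, 2) -> (6, 14) -> (5, 84) -> (4, 420) -> (3, 1680) -> (2, 5040) -> (1, 10080) -> return 10080

Answer: 10080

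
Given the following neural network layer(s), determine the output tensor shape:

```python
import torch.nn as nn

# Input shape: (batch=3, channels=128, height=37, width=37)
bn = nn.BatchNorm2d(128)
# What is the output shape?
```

Input: (3, 128, 37, 37) -> Output: (3, 128, 37, 37)

Answer: (3, 128, 37, 37)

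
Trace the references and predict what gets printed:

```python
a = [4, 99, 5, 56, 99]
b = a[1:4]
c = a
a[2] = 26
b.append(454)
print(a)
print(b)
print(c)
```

Key concept: slice vs alias.
Step by step:
`a = [4, 99, 5, 56, 99]` → a = [4, 99, 5, 56, 99]
`b = a[1:4]` → b = [99, 5, 56]
`c = a` → c = [4, 99, 5, 56, 99] (same object as a)
`a[2] = 26` → a = [4, 99, 26, 56, 99] (same object as c); c = [4, 99, 26, 56, 99] (same object as a)
`b.append(454)` → b = [99, 5, 56, 454]
`print(a)` → prints [4, 99, 26, 56, 99]
`print(b)` → prints [99, 5, 56, 454]
`print(c)` → prints [4, 99, 26, 56, 99]

Answer:
[4, 99, 26, 56, 99]
[99, 5, 56, 454]
[4, 99, 26, 56, 99]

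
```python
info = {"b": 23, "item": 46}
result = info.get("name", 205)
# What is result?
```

Trace:
`info = {"b": 23, "item": 46}` → info = {'b': 23, 'item': 46}
`result = info.get("name", 205)` → result = 205
So result = 205

Answer: 205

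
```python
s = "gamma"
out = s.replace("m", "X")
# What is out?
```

Trace:
`s = "gamma"` → s = 'gamma'
`out = s.replace("m", "X")` → out = 'gaXXa'
So out = 'gaXXa'

Answer: 'gaXXa'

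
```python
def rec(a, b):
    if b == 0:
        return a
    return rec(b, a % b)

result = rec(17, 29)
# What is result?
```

rec(17, 29) -> rec(29, 17) -> rec(17, 12) -> rec(12, 5) -> rec(5, 2) -> rec(2, 1) -> rec(1, 0) -> 1

Answer: 1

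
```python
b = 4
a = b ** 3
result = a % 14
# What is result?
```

Trace:
`b = 4` → b = 4
`a = b ** 3` → a = 64
`result = a % 14` → result = 8
So result = 8

Answer: 8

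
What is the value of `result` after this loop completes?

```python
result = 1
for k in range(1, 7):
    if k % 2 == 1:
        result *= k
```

Product of odd numbers 1 to 6
`result` takes the values: 1 → 3 → 15

Answer: 15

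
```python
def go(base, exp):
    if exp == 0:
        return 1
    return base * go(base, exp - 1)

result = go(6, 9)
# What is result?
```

go(6, 9) = 6 * 6 * 6 * 6 * 6 * 6 * 6 * 6 * 6 = 10077696

Answer: 10077696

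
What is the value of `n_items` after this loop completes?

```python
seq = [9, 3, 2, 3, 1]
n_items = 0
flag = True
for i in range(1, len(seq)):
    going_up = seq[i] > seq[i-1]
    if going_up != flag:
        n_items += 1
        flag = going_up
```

Count direction changes in [9, 3, 2, 3, 1]
`n_items` takes the values: 0 → 1 → 2 → 3

Answer: 3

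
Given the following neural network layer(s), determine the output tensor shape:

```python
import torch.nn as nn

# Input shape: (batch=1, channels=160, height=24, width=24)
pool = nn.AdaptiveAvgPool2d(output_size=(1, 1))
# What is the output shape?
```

Input: (1, 160, 24, 24) -> Output: (1, 160, 1, 1)

Answer: (1, 160, 1, 1)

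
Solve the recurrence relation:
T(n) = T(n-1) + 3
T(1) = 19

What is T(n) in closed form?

Unrolling: T(n) = T(1) + 3·(n-1) = 19 + 3(n-1) = 3n + 16.

Answer: T(n) = 3n + 16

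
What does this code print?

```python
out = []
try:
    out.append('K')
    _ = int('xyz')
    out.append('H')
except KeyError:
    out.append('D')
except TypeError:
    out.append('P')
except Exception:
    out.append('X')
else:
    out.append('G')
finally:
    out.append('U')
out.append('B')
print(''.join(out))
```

Execution trace: 'K' (try body) → 'X' (except Exception) → 'U' (finally) → 'B' (after the try/except). Output: KXUB

Answer: KXUB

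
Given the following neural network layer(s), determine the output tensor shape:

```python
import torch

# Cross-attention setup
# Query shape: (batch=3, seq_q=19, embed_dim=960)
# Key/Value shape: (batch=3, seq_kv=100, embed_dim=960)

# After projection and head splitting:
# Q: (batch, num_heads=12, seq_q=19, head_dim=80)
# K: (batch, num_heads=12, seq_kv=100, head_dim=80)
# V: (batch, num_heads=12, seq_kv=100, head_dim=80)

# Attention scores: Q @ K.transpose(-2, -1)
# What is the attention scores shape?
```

Input: (3, 19, 960) -> Output: (3, 12, 19, 100)

Answer: (3, 12, 19, 100)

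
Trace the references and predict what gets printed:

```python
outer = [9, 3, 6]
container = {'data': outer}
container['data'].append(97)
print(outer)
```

Key concept: dict holds reference to list.
Step by step:
`outer = [9, 3, 6]` → outer = [9, 3, 6]
`container = {'data': outer}` → container = {'data': [9, 3, 6]}
`container['data'].append(97)` → outer = [9, 3, 6, 97]; container = {'data': [9, 3, 6, 97]}
`print(outer)` → prints [9, 3, 6, 97]

Answer: [9, 3, 6, 97]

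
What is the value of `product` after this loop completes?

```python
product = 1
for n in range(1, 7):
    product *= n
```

6! = 720
`product` takes the values: 1 → 2 → 6 → 24 → 120 → 720

Answer: 720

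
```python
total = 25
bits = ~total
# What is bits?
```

Trace:
`total = 25` → total = 25
`bits = ~total` → bits = -26
So bits = -26

Answer: -26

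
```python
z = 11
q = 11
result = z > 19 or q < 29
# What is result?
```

Trace:
`z = 11` → z = 11
`q = 11` → q = 11
`result = z > 19 or q < 29` → result = True
So result = True

Answer: True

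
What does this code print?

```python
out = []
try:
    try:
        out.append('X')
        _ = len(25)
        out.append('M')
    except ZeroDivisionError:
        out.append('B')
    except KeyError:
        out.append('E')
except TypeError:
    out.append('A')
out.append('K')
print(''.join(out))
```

Execution trace: 'X' (inner try body) → 'A' (outer except TypeError) → 'K' (after the try/except). Output: XAK

Answer: XAK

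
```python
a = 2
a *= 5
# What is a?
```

Trace:
`a = 2` → a = 2
`a *= 5` → a = 10
So a = 10

Answer: 10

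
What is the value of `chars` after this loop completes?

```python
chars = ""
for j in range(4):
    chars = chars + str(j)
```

Concatenate digits 0 to 3
`chars` takes the values: "" → "0" → "01" → "012" → "0123"

Answer: "0123"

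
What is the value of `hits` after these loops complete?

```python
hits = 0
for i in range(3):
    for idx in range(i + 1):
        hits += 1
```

Triangle: 1 + 2 + ... + 3
`hits` takes the values: 0 → 1 → 2 → 3 → 4 → 5 → 6

Answer: 6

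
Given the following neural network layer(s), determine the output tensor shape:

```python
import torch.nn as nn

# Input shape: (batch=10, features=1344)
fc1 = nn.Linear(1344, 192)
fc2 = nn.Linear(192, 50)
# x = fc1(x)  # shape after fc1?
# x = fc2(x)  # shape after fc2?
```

Input: (10, 1344) -> after fc1: (10, 192) -> Output: (10, 50)

Answer: (10, 50)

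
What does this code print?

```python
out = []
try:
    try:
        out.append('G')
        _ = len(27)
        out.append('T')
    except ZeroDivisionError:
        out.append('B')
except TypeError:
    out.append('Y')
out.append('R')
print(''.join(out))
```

Execution trace: 'G' (try body) → 'Y' (outer except TypeError) → 'R' (after the try/except). Output: GYR

Answer: GYR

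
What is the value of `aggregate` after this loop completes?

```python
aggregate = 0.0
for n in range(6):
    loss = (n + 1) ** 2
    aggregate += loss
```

Sum of squared losses 1² + 2² + ... + 6²
`aggregate` takes the values: 0.0 → 1.0 → 5.0 → 14.0 → 30.0 → 55.0 → 91.0

Answer: 91.0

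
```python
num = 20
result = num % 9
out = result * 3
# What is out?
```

Trace:
`num = 20` → num = 20
`result = num % 9` → result = 2
`out = result * 3` → out = 6
So out = 6

Answer: 6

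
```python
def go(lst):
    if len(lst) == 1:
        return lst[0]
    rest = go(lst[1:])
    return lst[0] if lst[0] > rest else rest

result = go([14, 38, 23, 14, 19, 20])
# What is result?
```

Recursive max over [14, 38, 23, 14, 19, 20] = 38

Answer: 38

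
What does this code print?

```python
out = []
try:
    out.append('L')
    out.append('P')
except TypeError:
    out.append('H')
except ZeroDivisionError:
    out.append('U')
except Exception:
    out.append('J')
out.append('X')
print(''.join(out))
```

Execution trace: 'L' (try body) → 'P' (try body, no exception) → 'X' (after the try/except). Output: LPX

Answer: LPX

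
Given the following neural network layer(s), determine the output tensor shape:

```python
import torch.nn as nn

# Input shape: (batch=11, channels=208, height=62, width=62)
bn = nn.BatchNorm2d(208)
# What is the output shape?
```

Input: (11, 208, 62, 62) -> Output: (11, 208, 62, 62)

Answer: (11, 208, 62, 62)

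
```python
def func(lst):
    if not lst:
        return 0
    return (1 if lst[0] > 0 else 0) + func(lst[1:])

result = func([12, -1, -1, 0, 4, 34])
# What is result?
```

Count of positive elements in [12, -1, -1, 0, 4, 34] = 3

Answer: 3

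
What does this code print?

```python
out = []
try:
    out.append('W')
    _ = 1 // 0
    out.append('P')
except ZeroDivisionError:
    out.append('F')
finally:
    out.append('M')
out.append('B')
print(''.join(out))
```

Execution trace: 'W' (try body) → 'F' (except ZeroDivisionError) → 'M' (finally) → 'B' (after the try/except). Output: WFMB

Answer: WFMB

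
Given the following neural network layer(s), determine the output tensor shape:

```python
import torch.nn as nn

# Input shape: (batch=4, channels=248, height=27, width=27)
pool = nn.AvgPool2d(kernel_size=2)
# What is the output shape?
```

Input: (4, 248, 27, 27) -> Output: (4, 248, 13, 13)

Answer: (4, 248, 13, 13)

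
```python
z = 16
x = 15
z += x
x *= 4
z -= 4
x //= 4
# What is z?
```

Trace:
`z = 16` → z = 16
`x = 15` → x = 15
`z += x` → z = 31
`x *= 4` → x = 60
`z -= 4` → z = 27
`x //= 4` → x = 15
So z = 27

Answer: 27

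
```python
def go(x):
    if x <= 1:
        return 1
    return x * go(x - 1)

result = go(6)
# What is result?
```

go(6) = 6 * 5 * 4 * 3 * 2 * 1 = 720

Answer: 720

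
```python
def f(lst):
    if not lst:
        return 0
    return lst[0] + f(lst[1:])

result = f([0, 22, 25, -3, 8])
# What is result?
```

0 + 22 + 25 + (-3) + 8 + 0 = 52

Answer: 52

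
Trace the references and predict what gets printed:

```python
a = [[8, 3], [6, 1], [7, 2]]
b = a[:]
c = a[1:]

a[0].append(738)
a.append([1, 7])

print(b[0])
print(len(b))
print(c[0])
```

Key concept: slice with nested mutation.
Step by step:
`a = [[8, 3], [6, 1], [7, 2]]` → a = [[8, 3], [6, 1], [7, 2]]
`b = a[:]` → b = [[8, 3], [6, 1], [7, 2]]
`c = a[1:]` → c = [[6, 1], [7, 2]]
`a[0].append(738)` → a = [[8, 3, 738], [6, 1], [7, 2]]; b = [[8, 3, 738], [6, 1], [7, 2]]
`a.append([1, 7])` → a = [[8, 3, 738], [6, 1], [7, 2], [1, 7]]
`print(b[0])` → prints [8, 3, 738]
`print(len(b))` → prints 3
`print(c[0])` → prints [6, 1]

Answer:
[8, 3, 738]
3
[6, 1]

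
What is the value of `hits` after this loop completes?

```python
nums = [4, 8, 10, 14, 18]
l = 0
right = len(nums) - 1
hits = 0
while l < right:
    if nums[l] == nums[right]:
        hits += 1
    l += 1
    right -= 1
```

Count matching pairs from ends
`hits` takes the values: 0

Answer: 0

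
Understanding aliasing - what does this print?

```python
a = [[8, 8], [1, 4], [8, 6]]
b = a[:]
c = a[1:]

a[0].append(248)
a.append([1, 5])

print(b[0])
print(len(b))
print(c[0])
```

Key concept: slice with nested mutation.
Step by step:
`a = [[8, 8], [1, 4], [8, 6]]` → a = [[8, 8], [1, 4], [8, 6]]
`b = a[:]` → b = [[8, 8], [1, 4], [8, 6]]
`c = a[1:]` → c = [[1, 4], [8, 6]]
`a[0].append(248)` → a = [[8, 8, 248], [1, 4], [8, 6]]; b = [[8, 8, 248], [1, 4], [8, 6]]
`a.append([1, 5])` → a = [[8, 8, 248], [1, 4], [8, 6], [1, 5]]
`print(b[0])` → prints [8, 8, 248]
`print(len(b))` → prints 3
`print(c[0])` → prints [1, 4]

Answer:
[8, 8, 248]
3
[1, 4]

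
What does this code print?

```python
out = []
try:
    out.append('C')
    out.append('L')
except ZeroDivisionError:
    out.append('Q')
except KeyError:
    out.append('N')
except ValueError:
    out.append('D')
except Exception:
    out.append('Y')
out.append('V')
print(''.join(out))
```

Execution trace: 'C' (try body) → 'L' (try body, no exception) → 'V' (after the try/except). Output: CLV

Answer: CLV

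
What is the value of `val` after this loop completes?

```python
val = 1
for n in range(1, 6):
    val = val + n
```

Start at 1, add 1 through 5
`val` takes the values: 1 → 2 → 4 → 7 → 11 → 16

Answer: 16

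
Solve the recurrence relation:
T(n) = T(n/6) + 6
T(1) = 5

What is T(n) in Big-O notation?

Each step divides n by 6 and adds 6. After log_6(n) steps we reach T(1)=5. So T(n) = 6·log_6(n) + 5 = O(log n).

Answer: O(log n)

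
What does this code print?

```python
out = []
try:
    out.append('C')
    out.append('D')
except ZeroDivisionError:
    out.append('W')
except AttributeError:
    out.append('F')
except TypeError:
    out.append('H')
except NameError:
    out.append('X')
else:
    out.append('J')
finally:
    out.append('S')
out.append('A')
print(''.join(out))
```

Execution trace: 'C' (try body) → 'D' (try body, no exception) → 'J' (else) → 'S' (finally) → 'A' (after the try/except). Output: CDJSA

Answer: CDJSA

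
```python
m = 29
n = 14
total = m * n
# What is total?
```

Trace:
`m = 29` → m = 29
`n = 14` → n = 14
`total = m * n` → total = 406
So total = 406

Answer: 406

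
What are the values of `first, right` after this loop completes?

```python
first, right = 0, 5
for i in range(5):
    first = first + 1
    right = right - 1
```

first goes 0→5, right goes 5→0
`first, right` takes the values: (0, 5) → (1, 5) → (1, 4) → (2, 4) → (2, 3) → (3, 3) → (3, 2) → (4, 2) → (4, 1) → (5, 1) → (5, 0)

Answer: 5, 0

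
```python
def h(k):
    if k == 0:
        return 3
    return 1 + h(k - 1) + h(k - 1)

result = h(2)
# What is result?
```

h(k) = 1 + 2·h(k-1), h(0)=3. Closed form: (3+1)·2^2 - 1 = 15.

Answer: 15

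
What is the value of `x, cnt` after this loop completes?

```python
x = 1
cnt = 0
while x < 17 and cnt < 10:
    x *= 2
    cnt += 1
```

Double until >= 17 or 10 iterations
`x, cnt` takes the values: (1, 0) → (2, 0) → (2, 1) → (4, 1) → (4, 2) → (8, 2) → (8, 3) → (16, 3) → (16, 4) → (32, 4) → (32, 5)

Answer: 32, 5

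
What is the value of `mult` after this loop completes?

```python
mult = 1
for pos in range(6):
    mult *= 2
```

2^6 = 64
`mult` takes the values: 1 → 2 → 4 → 8 → 16 → 32 → 64

Answer: 64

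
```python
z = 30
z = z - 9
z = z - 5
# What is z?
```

Trace:
`z = 30` → z = 30
`z = z - 9` → z = 21
`z = z - 5` → z = 16
So z = 16

Answer: 16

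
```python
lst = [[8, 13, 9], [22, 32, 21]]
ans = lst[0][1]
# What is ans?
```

Trace:
`lst = [[8, 13, 9], [22, 32, 21]]` → lst = [[8, 13, 9], [22, 32, 21]]
`ans = lst[0][1]` → ans = 13
So ans = 13

Answer: 13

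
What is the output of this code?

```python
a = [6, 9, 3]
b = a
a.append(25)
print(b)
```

Key concept: basic list aliasing.
Step by step:
`a = [6, 9, 3]` → a = [6, 9, 3]
`b = a` → b = [6, 9, 3] (same object as a)
`a.append(25)` → a = [6, 9, 3, 25] (same object as b); b = [6, 9, 3, 25] (same object as a)
`print(b)` → prints [6, 9, 3, 25]

Answer: [6, 9, 3, 25]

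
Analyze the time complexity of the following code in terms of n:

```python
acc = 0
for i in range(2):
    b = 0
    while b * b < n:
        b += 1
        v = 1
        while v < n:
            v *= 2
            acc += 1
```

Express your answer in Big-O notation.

Each loop level contributes: 1 × √n × log n. Multiplying the contributions gives O(√n log n).

Answer: O(√n log n)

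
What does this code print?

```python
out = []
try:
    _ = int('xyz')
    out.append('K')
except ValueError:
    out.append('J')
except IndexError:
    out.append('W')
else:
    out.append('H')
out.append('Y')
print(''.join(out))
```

Execution trace: 'J' (except ValueError) → 'Y' (after the try/except). Output: JY

Answer: JY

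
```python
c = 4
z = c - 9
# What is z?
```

Trace:
`c = 4` → c = 4
`z = c - 9` → z = -5
So z = -5

Answer: -5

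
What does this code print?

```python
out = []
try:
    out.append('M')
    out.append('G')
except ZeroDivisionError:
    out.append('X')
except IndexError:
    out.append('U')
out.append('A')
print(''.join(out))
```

Execution trace: 'M' (try body) → 'G' (try body, no exception) → 'A' (after the try/except). Output: MGA

Answer: MGA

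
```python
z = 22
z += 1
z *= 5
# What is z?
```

Trace:
`z = 22` → z = 22
`z += 1` → z = 23
`z *= 5` → z = 115
So z = 115

Answer: 115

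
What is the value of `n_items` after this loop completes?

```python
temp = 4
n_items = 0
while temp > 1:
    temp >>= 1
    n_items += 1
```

Count right shifts until 1
`n_items` takes the values: 0 → 1 → 2

Answer: 2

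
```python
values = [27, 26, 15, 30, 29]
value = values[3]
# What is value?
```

Trace:
`values = [27, 26, 15, 30, 29]` → values = [27, 26, 15, 30, 29]
`value = values[3]` → value = 30
So value = 30

Answer: 30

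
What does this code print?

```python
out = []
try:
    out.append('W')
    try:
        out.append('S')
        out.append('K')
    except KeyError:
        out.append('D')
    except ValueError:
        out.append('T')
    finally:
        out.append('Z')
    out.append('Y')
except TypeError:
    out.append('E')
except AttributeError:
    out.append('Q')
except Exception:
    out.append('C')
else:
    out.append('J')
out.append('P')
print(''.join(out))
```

Execution trace: 'W' (try body) → 'S' (inner try body) → 'K' (inner try body, no exception) → 'Z' (inner finally) → 'Y' (try body, no exception) → 'J' (else) → 'P' (after the try/except). Output: WSKZYJP

Answer: WSKZYJP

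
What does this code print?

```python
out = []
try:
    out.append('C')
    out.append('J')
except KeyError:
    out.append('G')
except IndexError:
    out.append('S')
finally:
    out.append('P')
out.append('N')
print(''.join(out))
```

Execution trace: 'C' (try body) → 'J' (try body, no exception) → 'P' (finally) → 'N' (after the try/except). Output: CJPN

Answer: CJPN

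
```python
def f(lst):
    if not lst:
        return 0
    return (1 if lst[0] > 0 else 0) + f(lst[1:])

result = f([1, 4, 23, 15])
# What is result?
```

Count of positive elements in [1, 4, 23, 15] = 4

Answer: 4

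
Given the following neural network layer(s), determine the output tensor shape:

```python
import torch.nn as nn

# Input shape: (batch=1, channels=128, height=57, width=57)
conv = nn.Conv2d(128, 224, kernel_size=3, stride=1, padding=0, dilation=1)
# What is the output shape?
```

Input: (1, 128, 57, 57) -> Output: (1, 224, 55, 55)

Answer: (1, 224, 55, 55)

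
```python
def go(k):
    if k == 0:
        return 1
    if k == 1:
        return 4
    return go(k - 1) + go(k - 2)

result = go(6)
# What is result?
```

Build up from base cases: go(0)=1, go(1)=4, go(2)=5, go(3)=9, go(4)=14, go(5)=23, go(6)=37

Answer: 37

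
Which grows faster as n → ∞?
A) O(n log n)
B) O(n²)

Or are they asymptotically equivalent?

O(n log n) vs O(n²): Higher order terms dominate.

Answer: B) O(n²) grows faster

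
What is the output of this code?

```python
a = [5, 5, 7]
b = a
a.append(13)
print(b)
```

Key concept: basic list aliasing.
Step by step:
`a = [5, 5, 7]` → a = [5, 5, 7]
`b = a` → b = [5, 5, 7] (same object as a)
`a.append(13)` → a = [5, 5, 7, 13] (same object as b); b = [5, 5, 7, 13] (same object as a)
`print(b)` → prints [5, 5, 7, 13]

Answer: [5, 5, 7, 13]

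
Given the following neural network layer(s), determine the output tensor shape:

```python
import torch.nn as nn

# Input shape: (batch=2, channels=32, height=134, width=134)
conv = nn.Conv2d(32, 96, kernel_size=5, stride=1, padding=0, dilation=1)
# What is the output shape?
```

Input: (2, 32, 134, 134) -> Output: (2, 96, 130, 130)

Answer: (2, 96, 130, 130)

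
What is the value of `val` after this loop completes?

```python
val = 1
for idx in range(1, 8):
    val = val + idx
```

Start at 1, add 1 through 7
`val` takes the values: 1 → 2 → 4 → 7 → 11 → 16 → 22 → 29

Answer: 29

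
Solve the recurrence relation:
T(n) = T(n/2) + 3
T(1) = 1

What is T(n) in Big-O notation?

Each step divides n by 2 and adds 3. After log_2(n) steps we reach T(1)=1. So T(n) = 3·log_2(n) + 1 = O(log n).

Answer: O(log n)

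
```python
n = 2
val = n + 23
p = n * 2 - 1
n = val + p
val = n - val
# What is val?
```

Trace:
`n = 2` → n = 2
`val = n + 23` → val = 25
`p = n * 2 - 1` → p = 3
`n = val + p` → n = 28
`val = n - val` → val = 3
So val = 3

Answer: 3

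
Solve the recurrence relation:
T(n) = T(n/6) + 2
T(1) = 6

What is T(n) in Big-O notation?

Each step divides n by 6 and adds 2. After log_6(n) steps we reach T(1)=6. So T(n) = 2·log_6(n) + 6 = O(log n).

Answer: O(log n)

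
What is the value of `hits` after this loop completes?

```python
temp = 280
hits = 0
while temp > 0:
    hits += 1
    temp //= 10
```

Count digits by repeated division by 10
`hits` takes the values: 0 → 1 → 2 → 3

Answer: 3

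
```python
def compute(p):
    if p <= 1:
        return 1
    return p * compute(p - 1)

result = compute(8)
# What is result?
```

compute(8) = 8 * 7 * 6 * 5 * 4 * 3 * 2 * 1 = 40320

Answer: 40320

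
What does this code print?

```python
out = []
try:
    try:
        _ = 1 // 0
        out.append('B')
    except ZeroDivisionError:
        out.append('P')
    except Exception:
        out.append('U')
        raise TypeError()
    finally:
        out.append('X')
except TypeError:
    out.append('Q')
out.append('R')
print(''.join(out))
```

Execution trace: 'P' (inner except ZeroDivisionError) → 'X' (inner finally) → 'R' (after the try/except). Output: PXR

Answer: PXR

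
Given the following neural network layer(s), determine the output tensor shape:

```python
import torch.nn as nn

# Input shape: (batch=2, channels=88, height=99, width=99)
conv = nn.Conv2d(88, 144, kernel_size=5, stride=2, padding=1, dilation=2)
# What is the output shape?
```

Input: (2, 88, 99, 99) -> Output: (2, 144, 47, 47)

Answer: (2, 144, 47, 47)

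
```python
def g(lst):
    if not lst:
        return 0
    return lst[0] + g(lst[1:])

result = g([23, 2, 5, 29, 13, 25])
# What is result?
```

23 + 2 + 5 + 29 + 13 + 25 + 0 = 97

Answer: 97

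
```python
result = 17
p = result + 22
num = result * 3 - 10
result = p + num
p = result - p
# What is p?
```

Trace:
`result = 17` → result = 17
`p = result + 22` → p = 39
`num = result * 3 - 10` → num = 41
`result = p + num` → result = 80
`p = result - p` → p = 41
So p = 41

Answer: 41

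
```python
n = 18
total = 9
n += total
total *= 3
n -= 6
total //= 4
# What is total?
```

Trace:
`n = 18` → n = 18
`total = 9` → total = 9
`n += total` → n = 27
`total *= 3` → total = 27
`n -= 6` → n = 21
`total //= 4` → total = 6
So total = 6

Answer: 6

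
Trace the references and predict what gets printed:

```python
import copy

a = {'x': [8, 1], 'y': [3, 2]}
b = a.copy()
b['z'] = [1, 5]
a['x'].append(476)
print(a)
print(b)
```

Key concept: shallow copy of dict with mutable values.
Step by step:
`a = {'x': [8, 1], 'y': [3, 2]}` → a = {'x': [8, 1], 'y': [3, 2]}
`b = a.copy()` → b = {'x': [8, 1], 'y': [3, 2]}
`b['z'] = [1, 5]` → b = {'x': [8, 1], 'y': [3, 2], 'z': [1, 5]}
`a['x'].append(476)` → a = {'x': [8, 1, 476], 'y': [3, 2]}; b = {'x': [8, 1, 476], 'y': [3, 2], 'z': [1, 5]}
`print(a)` → prints {'x': [8, 1, 476], 'y': [3, 2]}
`print(b)` → prints {'x': [8, 1, 476], 'y': [3, 2], 'z': [1, 5]}

Answer:
{'x': [8, 1, 476], 'y': [3, 2]}
{'x': [8, 1, 476], 'y': [3, 2], 'z': [1, 5]}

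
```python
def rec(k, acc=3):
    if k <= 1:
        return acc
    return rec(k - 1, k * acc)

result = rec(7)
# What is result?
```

Accumulator trace (n, acc): (7, 3) -> (6, 21) -> (5, 126) -> (4, 630) -> (3, 2520) -> (2, 7560) -> (1, 15120) -> return 15120

Answer: 15120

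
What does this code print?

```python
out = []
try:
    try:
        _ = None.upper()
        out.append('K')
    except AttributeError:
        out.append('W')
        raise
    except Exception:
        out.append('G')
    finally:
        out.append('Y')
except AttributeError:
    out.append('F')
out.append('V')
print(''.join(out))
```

Execution trace: 'W' (except AttributeError) → 'Y' (finally) → 'F' (outer except AttributeError) → 'V' (after the try/except). Output: WYFV

Answer: WYFV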